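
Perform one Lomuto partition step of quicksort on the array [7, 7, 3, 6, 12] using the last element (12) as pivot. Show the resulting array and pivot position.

Lomuto partition with pivot = 12:

Initial array: [7, 7, 3, 6, 12]

arr[0]=7 <= 12: swap with position 0, array becomes [7, 7, 3, 6, 12]
arr[1]=7 <= 12: swap with position 1, array becomes [7, 7, 3, 6, 12]
arr[2]=3 <= 12: swap with position 2, array becomes [7, 7, 3, 6, 12]
arr[3]=6 <= 12: swap with position 3, array becomes [7, 7, 3, 6, 12]

Place pivot at position 4: [7, 7, 3, 6, 12]
Pivot position: 4

After partitioning with pivot 12, the array becomes [7, 7, 3, 6, 12]. The pivot is placed at index 4. All elements to the left of the pivot are <= 12, and all elements to the right are > 12.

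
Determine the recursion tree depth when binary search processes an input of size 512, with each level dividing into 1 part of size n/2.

For divide and conquer with division factor 2:

Problem sizes at each level:
Level 0: 512
Level 1: 256
Level 2: 128
Level 3: 64
Level 4: 32
Level 5: 16
Level 6: 8
Level 7: 4
Level 8: 2
Level 9: 1

The root is level 0 and the size-1 base case is level 9 (the tree spans levels 0 through 9, i.e. 10 levels counting the root), so the depth is the number of divisions: log_2(512) = 9

The recursion tree depth is log_2(512) = 9. At each level, the problem size is divided by 2, so it takes 9 divisions to reduce to a base case of size 1. The algorithm makes 1 recursive call at each level.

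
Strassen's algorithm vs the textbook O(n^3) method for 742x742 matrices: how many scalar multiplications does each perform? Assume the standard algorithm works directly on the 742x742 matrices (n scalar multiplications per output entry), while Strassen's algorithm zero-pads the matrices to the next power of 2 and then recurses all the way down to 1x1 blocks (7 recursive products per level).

Matrix multiplication for 742x742 matrices:

Strassen's algorithm requires power-of-2 dimensions. Pad 742x742 to 1024x1024 (next power of 2).

Standard algorithm: 742^3 = 408518488 multiplications
Strassen's algorithm: 7^(log2(1024)) = 7^10 = 282475249 multiplications
Savings: 408518488 - 282475249 = 126043239 multiplications

Standard: 408518488 multiplications (742^3). Strassen: 282475249 multiplications (7^10, after padding to 1024x1024). Strassen reduces 8 recursive multiplications to 7 at each level.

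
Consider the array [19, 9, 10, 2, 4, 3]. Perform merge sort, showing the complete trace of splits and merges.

Merge sort trace:

Split: [19, 9, 10, 2, 4, 3] -> [19, 9, 10] and [2, 4, 3]
  Split: [19, 9, 10] -> [19] and [9, 10]
    Split: [9, 10] -> [9] and [10]
    Merge: [9] + [10] -> [9, 10]
  Merge: [19] + [9, 10] -> [9, 10, 19]
  Split: [2, 4, 3] -> [2] and [4, 3]
    Split: [4, 3] -> [4] and [3]
    Merge: [4] + [3] -> [3, 4]
  Merge: [2] + [3, 4] -> [2, 3, 4]
Merge: [9, 10, 19] + [2, 3, 4] -> [2, 3, 4, 9, 10, 19]

Final sorted array: [2, 3, 4, 9, 10, 19]

The merge sort proceeds by recursively splitting the array and merging sorted halves.
After all merges, the sorted array is [2, 3, 4, 9, 10, 19].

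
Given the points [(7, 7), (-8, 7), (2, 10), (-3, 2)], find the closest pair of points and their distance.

Computing all pairwise distances among 4 points:

d((7, 7), (-8, 7)) = 15.0
d((7, 7), (2, 10)) = 5.831 <-- minimum
d((7, 7), (-3, 2)) = 11.1803
d((-8, 7), (2, 10)) = 10.4403
d((-8, 7), (-3, 2)) = 7.0711
d((2, 10), (-3, 2)) = 9.434

Closest pair: (7, 7) and (2, 10) with distance 5.831

The closest pair is (7, 7) and (2, 10) with Euclidean distance 5.831. For 4 points, brute-force pairwise comparison is shown above. For large n, the divide-and-conquer algorithm (sort by x, recurse on halves, check the dividing strip) achieves O(n log n).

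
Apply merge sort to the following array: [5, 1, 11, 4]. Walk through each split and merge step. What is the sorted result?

Merge sort trace:

Split: [5, 1, 11, 4] -> [5, 1] and [11, 4]
  Split: [5, 1] -> [5] and [1]
  Merge: [5] + [1] -> [1, 5]
  Split: [11, 4] -> [11] and [4]
  Merge: [11] + [4] -> [4, 11]
Merge: [1, 5] + [4, 11] -> [1, 4, 5, 11]

Final sorted array: [1, 4, 5, 11]

The merge sort proceeds by recursively splitting the array and merging sorted halves.
After all merges, the sorted array is [1, 4, 5, 11].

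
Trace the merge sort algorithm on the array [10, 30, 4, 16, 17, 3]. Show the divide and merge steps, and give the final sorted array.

Merge sort trace:

Split: [10, 30, 4, 16, 17, 3] -> [10, 30, 4] and [16, 17, 3]
  Split: [10, 30, 4] -> [10] and [30, 4]
    Split: [30, 4] -> [30] and [4]
    Merge: [30] + [4] -> [4, 30]
  Merge: [10] + [4, 30] -> [4, 10, 30]
  Split: [16, 17, 3] -> [16] and [17, 3]
    Split: [17, 3] -> [17] and [3]
    Merge: [17] + [3] -> [3, 17]
  Merge: [16] + [3, 17] -> [3, 16, 17]
Merge: [4, 10, 30] + [3, 16, 17] -> [3, 4, 10, 16, 17, 30]

Final sorted array: [3, 4, 10, 16, 17, 30]

The merge sort proceeds by recursively splitting the array and merging sorted halves.
After all merges, the sorted array is [3, 4, 10, 16, 17, 30].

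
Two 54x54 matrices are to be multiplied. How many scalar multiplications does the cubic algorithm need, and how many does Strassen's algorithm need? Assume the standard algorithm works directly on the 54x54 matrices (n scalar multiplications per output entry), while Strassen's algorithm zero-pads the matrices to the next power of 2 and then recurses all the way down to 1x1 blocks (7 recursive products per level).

Matrix multiplication for 54x54 matrices:

Strassen's algorithm requires power-of-2 dimensions. Pad 54x54 to 64x64 (next power of 2).

Standard algorithm: 54^3 = 157464 multiplications
Strassen's algorithm: 7^(log2(64)) = 7^6 = 117649 multiplications
Savings: 157464 - 117649 = 39815 multiplications

Standard: 157464 multiplications (54^3). Strassen: 117649 multiplications (7^6, after padding to 64x64). Strassen reduces 8 recursive multiplications to 7 at each level.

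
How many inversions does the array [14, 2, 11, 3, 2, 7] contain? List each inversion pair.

Finding inversions in [14, 2, 11, 3, 2, 7]:

(0, 1): arr[0]=14 > arr[1]=2
(0, 2): arr[0]=14 > arr[2]=11
(0, 3): arr[0]=14 > arr[3]=3
(0, 4): arr[0]=14 > arr[4]=2
(0, 5): arr[0]=14 > arr[5]=7
(2, 3): arr[2]=11 > arr[3]=3
(2, 4): arr[2]=11 > arr[4]=2
(2, 5): arr[2]=11 > arr[5]=7
(3, 4): arr[3]=3 > arr[4]=2

Total inversions: 9

The array has 9 inversion(s): (0,1), (0,2), (0,3), (0,4), (0,5), (2,3), (2,4), (2,5), (3,4). Each pair (i,j) satisfies i < j and arr[i] > arr[j].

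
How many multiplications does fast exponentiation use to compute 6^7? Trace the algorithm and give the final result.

Computing 6^7 by squaring (build up from 6^1; each line after the first costs one multiplication):

6^1 = 6
6^2 = (6^1)^2 = 6^2 = 36
6^3 = 6 * 6^2 = 6 * 36 = 216
6^6 = (6^3)^2 = 216^2 = 46656
6^7 = 6 * 6^6 = 6 * 46656 = 279936

Result: 279936
Multiplications needed: 4 (4 lines after 6^1)

6^7 = 279936. Using exponentiation by squaring, this requires 4 multiplications. The key idea: if the exponent is even, square the half-power; if odd, multiply by the base once.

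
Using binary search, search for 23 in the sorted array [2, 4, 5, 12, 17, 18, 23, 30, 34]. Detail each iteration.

Binary search for 23 in [2, 4, 5, 12, 17, 18, 23, 30, 34]:

lo=0, hi=8, mid=4, arr[mid]=17 -> 17 < 23, search right half
lo=5, hi=8, mid=6, arr[mid]=23 -> Found target at index 6!

Binary search finds 23 at index 6 after 2 comparisons. The search repeatedly halves the search space by comparing with the middle element.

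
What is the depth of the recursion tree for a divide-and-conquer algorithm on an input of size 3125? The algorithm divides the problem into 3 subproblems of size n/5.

For divide and conquer with division factor 5:

Problem sizes at each level:
Level 0: 3125
Level 1: 625
Level 2: 125
Level 3: 25
Level 4: 5
Level 5: 1

The root is level 0 and the size-1 base case is level 5 (the tree spans levels 0 through 5, i.e. 6 levels counting the root), so the depth is the number of divisions: log_5(3125) = 5

The recursion tree depth is log_5(3125) = 5. At each level, the problem size is divided by 5, so it takes 5 divisions to reduce to a base case of size 1. The algorithm makes 3 recursive calls at each level.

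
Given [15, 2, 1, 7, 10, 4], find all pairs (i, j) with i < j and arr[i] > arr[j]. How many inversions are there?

Finding inversions in [15, 2, 1, 7, 10, 4]:

(0, 1): arr[0]=15 > arr[1]=2
(0, 2): arr[0]=15 > arr[2]=1
(0, 3): arr[0]=15 > arr[3]=7
(0, 4): arr[0]=15 > arr[4]=10
(0, 5): arr[0]=15 > arr[5]=4
(1, 2): arr[1]=2 > arr[2]=1
(3, 5): arr[3]=7 > arr[5]=4
(4, 5): arr[4]=10 > arr[5]=4

Total inversions: 8

The array has 8 inversion(s): (0,1), (0,2), (0,3), (0,4), (0,5), (1,2), (3,5), (4,5). Each pair (i,j) satisfies i < j and arr[i] > arr[j].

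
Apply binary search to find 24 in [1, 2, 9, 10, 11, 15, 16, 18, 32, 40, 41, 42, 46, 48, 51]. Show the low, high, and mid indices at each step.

Binary search for 24 in [1, 2, 9, 10, 11, 15, 16, 18, 32, 40, 41, 42, 46, 48, 51]:

lo=0, hi=14, mid=7, arr[mid]=18 -> 18 < 24, search right half
lo=8, hi=14, mid=11, arr[mid]=42 -> 42 > 24, search left half
lo=8, hi=10, mid=9, arr[mid]=40 -> 40 > 24, search left half
lo=8, hi=8, mid=8, arr[mid]=32 -> 32 > 24, search left half
lo=8 > hi=7, target 24 not found

Binary search determines that 24 is not in the array after 4 comparisons. The search space was exhausted without finding the target.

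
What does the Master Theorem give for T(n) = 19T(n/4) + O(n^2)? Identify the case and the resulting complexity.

Master Theorem for T(n) = 19T(n/4) + O(n^2):

a = 19, b = 4, c = 2
log_b(a) = log_4(19) = 2.1240

Case 1: c = 2 < log_4(19) = 2.1240
T(n) = O(n^(log_4 19))

For T(n) = 19T(n/4) + O(n^2): log_4(19) = 2.1240. This is Case 1 of the Master Theorem (c < log_b(a), work dominated by leaves), giving O(n^(log_4 19)).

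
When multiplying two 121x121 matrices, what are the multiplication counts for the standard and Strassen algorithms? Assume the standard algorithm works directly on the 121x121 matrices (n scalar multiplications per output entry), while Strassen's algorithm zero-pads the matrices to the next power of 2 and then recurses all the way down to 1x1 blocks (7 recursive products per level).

Matrix multiplication for 121x121 matrices:

Strassen's algorithm requires power-of-2 dimensions. Pad 121x121 to 128x128 (next power of 2).

Standard algorithm: 121^3 = 1771561 multiplications
Strassen's algorithm: 7^(log2(128)) = 7^7 = 823543 multiplications
Savings: 1771561 - 823543 = 948018 multiplications

Standard: 1771561 multiplications (121^3). Strassen: 823543 multiplications (7^7, after padding to 128x128). Strassen reduces 8 recursive multiplications to 7 at each level.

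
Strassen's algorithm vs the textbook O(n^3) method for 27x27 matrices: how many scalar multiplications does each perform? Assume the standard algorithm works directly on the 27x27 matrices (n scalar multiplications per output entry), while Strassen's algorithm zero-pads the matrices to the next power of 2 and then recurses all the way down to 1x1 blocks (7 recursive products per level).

Matrix multiplication for 27x27 matrices:

Strassen's algorithm requires power-of-2 dimensions. Pad 27x27 to 32x32 (next power of 2).

Standard algorithm: 27^3 = 19683 multiplications
Strassen's algorithm: 7^(log2(32)) = 7^5 = 16807 multiplications
Savings: 19683 - 16807 = 2876 multiplications

Standard: 19683 multiplications (27^3). Strassen: 16807 multiplications (7^5, after padding to 32x32). Strassen reduces 8 recursive multiplications to 7 at each level.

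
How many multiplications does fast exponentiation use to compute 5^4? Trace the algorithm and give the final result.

Computing 5^4 by squaring (build up from 5^1; each line after the first costs one multiplication):

5^1 = 5
5^2 = (5^1)^2 = 5^2 = 25
5^4 = (5^2)^2 = 25^2 = 625

Result: 625
Multiplications needed: 2 (2 lines after 5^1)

5^4 = 625. Using exponentiation by squaring, this requires 2 multiplications. The key idea: if the exponent is even, square the half-power; if odd, multiply by the base once.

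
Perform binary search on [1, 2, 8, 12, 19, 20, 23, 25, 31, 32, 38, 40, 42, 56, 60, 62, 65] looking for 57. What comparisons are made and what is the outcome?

Binary search for 57 in [1, 2, 8, 12, 19, 20, 23, 25, 31, 32, 38, 40, 42, 56, 60, 62, 65]:

lo=0, hi=16, mid=8, arr[mid]=31 -> 31 < 57, search right half
lo=9, hi=16, mid=12, arr[mid]=42 -> 42 < 57, search right half
lo=13, hi=16, mid=14, arr[mid]=60 -> 60 > 57, search left half
lo=13, hi=13, mid=13, arr[mid]=56 -> 56 < 57, search right half
lo=14 > hi=13, target 57 not found

Binary search determines that 57 is not in the array after 4 comparisons. The search space was exhausted without finding the target.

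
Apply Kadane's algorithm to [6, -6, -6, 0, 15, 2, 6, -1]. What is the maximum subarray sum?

Using Kadane's algorithm on [6, -6, -6, 0, 15, 2, 6, -1]:

Scanning through the array:
Position 1 (value -6): max_ending_here = 0, max_so_far = 6
Position 2 (value -6): max_ending_here = -6, max_so_far = 6
Position 3 (value 0): max_ending_here = 0, max_so_far = 6
Position 4 (value 15): max_ending_here = 15, max_so_far = 15
Position 5 (value 2): max_ending_here = 17, max_so_far = 17
Position 6 (value 6): max_ending_here = 23, max_so_far = 23
Position 7 (value -1): max_ending_here = 22, max_so_far = 23

Maximum subarray: [0, 15, 2, 6]
Maximum sum: 23

The maximum subarray is [0, 15, 2, 6] with sum 23. This subarray runs from index 3 to index 6.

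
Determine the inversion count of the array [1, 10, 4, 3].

Finding inversions in [1, 10, 4, 3]:

(1, 2): arr[1]=10 > arr[2]=4
(1, 3): arr[1]=10 > arr[3]=3
(2, 3): arr[2]=4 > arr[3]=3

Total inversions: 3

The array has 3 inversion(s): (1,2), (1,3), (2,3). Each pair (i,j) satisfies i < j and arr[i] > arr[j].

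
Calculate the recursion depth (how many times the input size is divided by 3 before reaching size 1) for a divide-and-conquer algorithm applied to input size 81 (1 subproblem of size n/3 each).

For divide and conquer with division factor 3:

Problem sizes at each level:
Level 0: 81
Level 1: 27
Level 2: 9
Level 3: 3
Level 4: 1

The root is level 0 and the size-1 base case is level 4 (the tree spans levels 0 through 4, i.e. 5 levels counting the root), so the depth is the number of divisions: log_3(81) = 4

The recursion tree depth is log_3(81) = 4. At each level, the problem size is divided by 3, so it takes 4 divisions to reduce to a base case of size 1. The algorithm makes 1 recursive call at each level.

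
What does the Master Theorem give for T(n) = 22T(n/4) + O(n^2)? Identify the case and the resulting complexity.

Master Theorem for T(n) = 22T(n/4) + O(n^2):

a = 22, b = 4, c = 2
log_b(a) = log_4(22) = 2.2297

Case 1: c = 2 < log_4(22) = 2.2297
T(n) = O(n^(log_4 22))

For T(n) = 22T(n/4) + O(n^2): log_4(22) = 2.2297. This is Case 1 of the Master Theorem (c < log_b(a), work dominated by leaves), giving O(n^(log_4 22)).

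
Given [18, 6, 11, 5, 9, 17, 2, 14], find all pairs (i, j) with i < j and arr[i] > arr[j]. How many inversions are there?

Finding inversions in [18, 6, 11, 5, 9, 17, 2, 14]:

(0, 1): arr[0]=18 > arr[1]=6
(0, 2): arr[0]=18 > arr[2]=11
(0, 3): arr[0]=18 > arr[3]=5
(0, 4): arr[0]=18 > arr[4]=9
(0, 5): arr[0]=18 > arr[5]=17
(0, 6): arr[0]=18 > arr[6]=2
(0, 7): arr[0]=18 > arr[7]=14
(1, 3): arr[1]=6 > arr[3]=5
(1, 6): arr[1]=6 > arr[6]=2
(2, 3): arr[2]=11 > arr[3]=5
(2, 4): arr[2]=11 > arr[4]=9
(2, 6): arr[2]=11 > arr[6]=2
(3, 6): arr[3]=5 > arr[6]=2
(4, 6): arr[4]=9 > arr[6]=2
(5, 6): arr[5]=17 > arr[6]=2
(5, 7): arr[5]=17 > arr[7]=14

Total inversions: 16

The array has 16 inversion(s): (0,1), (0,2), (0,3), (0,4), (0,5), (0,6), (0,7), (1,3), (1,6), (2,3), (2,4), (2,6), (3,6), (4,6), (5,6), (5,7). Each pair (i,j) satisfies i < j and arr[i] > arr[j].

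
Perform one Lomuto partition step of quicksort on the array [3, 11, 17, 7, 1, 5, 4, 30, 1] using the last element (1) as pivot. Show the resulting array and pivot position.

Lomuto partition with pivot = 1:

Initial array: [3, 11, 17, 7, 1, 5, 4, 30, 1]

arr[0]=3 > 1: no swap
arr[1]=11 > 1: no swap
arr[2]=17 > 1: no swap
arr[3]=7 > 1: no swap
arr[4]=1 <= 1: swap with position 0, array becomes [1, 11, 17, 7, 3, 5, 4, 30, 1]
arr[5]=5 > 1: no swap
arr[6]=4 > 1: no swap
arr[7]=30 > 1: no swap

Place pivot at position 1: [1, 1, 17, 7, 3, 5, 4, 30, 11]
Pivot position: 1

After partitioning with pivot 1, the array becomes [1, 1, 17, 7, 3, 5, 4, 30, 11]. The pivot is placed at index 1. All elements to the left of the pivot are <= 1, and all elements to the right are > 1.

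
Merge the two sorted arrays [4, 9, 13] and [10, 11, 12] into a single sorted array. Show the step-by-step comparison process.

Merging process:

Compare 4 vs 10: take 4 from left. Merged: [4]
Compare 9 vs 10: take 9 from left. Merged: [4, 9]
Compare 13 vs 10: take 10 from right. Merged: [4, 9, 10]
Compare 13 vs 11: take 11 from right. Merged: [4, 9, 10, 11]
Compare 13 vs 12: take 12 from right. Merged: [4, 9, 10, 11, 12]
Append remaining from left: [13]. Merged: [4, 9, 10, 11, 12, 13]

Final merged array: [4, 9, 10, 11, 12, 13]
Total comparisons: 5

The merged array is [4, 9, 10, 11, 12, 13], requiring 5 comparisons. The merge step runs in O(n) time where n is the total number of elements.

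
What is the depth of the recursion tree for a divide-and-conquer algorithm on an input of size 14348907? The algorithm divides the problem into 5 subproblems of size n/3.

For divide and conquer with division factor 3:

Problem sizes at each level:
Level 0: 14348907
Level 1: 4782969
Level 2: 1594323
Level 3: 531441
Level 4: 177147
Level 5: 59049
Level 6: 19683
Level 7: 6561
Level 8: 2187
Level 9: 729
Level 10: 243
Level 11: 81
Level 12: 27
Level 13: 9
Level 14: 3
Level 15: 1

The root is level 0 and the size-1 base case is level 15 (the tree spans levels 0 through 15, i.e. 16 levels counting the root), so the depth is the number of divisions: log_3(14348907) = 15

The recursion tree depth is log_3(14348907) = 15. At each level, the problem size is divided by 3, so it takes 15 divisions to reduce to a base case of size 1. The algorithm makes 5 recursive calls at each level.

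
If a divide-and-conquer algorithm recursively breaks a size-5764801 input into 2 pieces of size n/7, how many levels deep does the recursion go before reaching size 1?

For divide and conquer with division factor 7:

Problem sizes at each level:
Level 0: 5764801
Level 1: 823543
Level 2: 117649
Level 3: 16807
Level 4: 2401
Level 5: 343
Level 6: 49
Level 7: 7
Level 8: 1

The root is level 0 and the size-1 base case is level 8 (the tree spans levels 0 through 8, i.e. 9 levels counting the root), so the depth is the number of divisions: log_7(5764801) = 8

The recursion tree depth is log_7(5764801) = 8. At each level, the problem size is divided by 7, so it takes 8 divisions to reduce to a base case of size 1. The algorithm makes 2 recursive calls at each level.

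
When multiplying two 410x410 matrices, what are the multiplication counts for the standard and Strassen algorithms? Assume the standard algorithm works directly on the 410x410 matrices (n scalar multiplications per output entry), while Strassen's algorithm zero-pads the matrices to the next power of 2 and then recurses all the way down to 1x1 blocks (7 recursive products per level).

Matrix multiplication for 410x410 matrices:

Strassen's algorithm requires power-of-2 dimensions. Pad 410x410 to 512x512 (next power of 2).

Standard algorithm: 410^3 = 68921000 multiplications
Strassen's algorithm: 7^(log2(512)) = 7^9 = 40353607 multiplications
Savings: 68921000 - 40353607 = 28567393 multiplications

Standard: 68921000 multiplications (410^3). Strassen: 40353607 multiplications (7^9, after padding to 512x512). Strassen reduces 8 recursive multiplications to 7 at each level.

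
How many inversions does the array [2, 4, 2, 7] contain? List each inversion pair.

Finding inversions in [2, 4, 2, 7]:

(1, 2): arr[1]=4 > arr[2]=2

Total inversions: 1

The array has 1 inversion(s): (1,2). Each pair (i,j) satisfies i < j and arr[i] > arr[j].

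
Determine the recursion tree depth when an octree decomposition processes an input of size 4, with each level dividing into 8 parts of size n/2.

For divide and conquer with division factor 2:

Problem sizes at each level:
Level 0: 4
Level 1: 2
Level 2: 1

The root is level 0 and the size-1 base case is level 2 (the tree spans levels 0 through 2, i.e. 3 levels counting the root), so the depth is the number of divisions: log_2(4) = 2

The recursion tree depth is log_2(4) = 2. At each level, the problem size is divided by 2, so it takes 2 divisions to reduce to a base case of size 1. The algorithm makes 8 recursive calls at each level.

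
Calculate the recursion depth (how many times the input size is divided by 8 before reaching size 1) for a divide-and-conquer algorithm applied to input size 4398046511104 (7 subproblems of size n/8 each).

For divide and conquer with division factor 8:

Problem sizes at each level:
Level 0: 4398046511104
Level 1: 549755813888
Level 2: 68719476736
Level 3: 8589934592
Level 4: 1073741824
Level 5: 134217728
Level 6: 16777216
Level 7: 2097152
Level 8: 262144
Level 9: 32768
Level 10: 4096
Level 11: 512
Level 12: 64
Level 13: 8
Level 14: 1

The root is level 0 and the size-1 base case is level 14 (the tree spans levels 0 through 14, i.e. 15 levels counting the root), so the depth is the number of divisions: log_8(4398046511104) = 14

The recursion tree depth is log_8(4398046511104) = 14. At each level, the problem size is divided by 8, so it takes 14 divisions to reduce to a base case of size 1. The algorithm makes 7 recursive calls at each level.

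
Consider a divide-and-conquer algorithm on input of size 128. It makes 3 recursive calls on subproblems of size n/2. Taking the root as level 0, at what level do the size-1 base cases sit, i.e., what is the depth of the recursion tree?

For divide and conquer with division factor 2:

Problem sizes at each level:
Level 0: 128
Level 1: 64
Level 2: 32
Level 3: 16
Level 4: 8
Level 5: 4
Level 6: 2
Level 7: 1

The root is level 0 and the size-1 base case is level 7 (the tree spans levels 0 through 7, i.e. 8 levels counting the root), so the depth is the number of divisions: log_2(128) = 7

The recursion tree depth is log_2(128) = 7. At each level, the problem size is divided by 2, so it takes 7 divisions to reduce to a base case of size 1. The algorithm makes 3 recursive calls at each level.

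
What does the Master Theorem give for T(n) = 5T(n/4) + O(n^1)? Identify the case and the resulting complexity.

Master Theorem for T(n) = 5T(n/4) + O(n^1):

a = 5, b = 4, c = 1
log_b(a) = log_4(5) = 1.1610

Case 1: c = 1 < log_4(5) = 1.1610
T(n) = O(n^(log_4 5))

For T(n) = 5T(n/4) + O(n^1): log_4(5) = 1.1610. This is Case 1 of the Master Theorem (c < log_b(a), work dominated by leaves), giving O(n^(log_4 5)).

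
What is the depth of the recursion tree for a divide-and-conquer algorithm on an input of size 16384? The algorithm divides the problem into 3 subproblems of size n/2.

For divide and conquer with division factor 2:

Problem sizes at each level:
Level 0: 16384
Level 1: 8192
Level 2: 4096
Level 3: 2048
Level 4: 1024
Level 5: 512
Level 6: 256
Level 7: 128
Level 8: 64
Level 9: 32
Level 10: 16
Level 11: 8
Level 12: 4
Level 13: 2
Level 14: 1

The root is level 0 and the size-1 base case is level 14 (the tree spans levels 0 through 14, i.e. 15 levels counting the root), so the depth is the number of divisions: log_2(16384) = 14

The recursion tree depth is log_2(16384) = 14. At each level, the problem size is divided by 2, so it takes 14 divisions to reduce to a base case of size 1. The algorithm makes 3 recursive calls at each level.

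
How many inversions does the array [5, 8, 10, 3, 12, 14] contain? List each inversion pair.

Finding inversions in [5, 8, 10, 3, 12, 14]:

(0, 3): arr[0]=5 > arr[3]=3
(1, 3): arr[1]=8 > arr[3]=3
(2, 3): arr[2]=10 > arr[3]=3

Total inversions: 3

The array has 3 inversion(s): (0,3), (1,3), (2,3). Each pair (i,j) satisfies i < j and arr[i] > arr[j].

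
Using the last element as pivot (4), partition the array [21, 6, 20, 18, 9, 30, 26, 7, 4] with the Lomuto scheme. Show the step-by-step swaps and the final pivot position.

Lomuto partition with pivot = 4:

Initial array: [21, 6, 20, 18, 9, 30, 26, 7, 4]

arr[0]=21 > 4: no swap
arr[1]=6 > 4: no swap
arr[2]=20 > 4: no swap
arr[3]=18 > 4: no swap
arr[4]=9 > 4: no swap
arr[5]=30 > 4: no swap
arr[6]=26 > 4: no swap
arr[7]=7 > 4: no swap

Place pivot at position 0: [4, 6, 20, 18, 9, 30, 26, 7, 21]
Pivot position: 0

After partitioning with pivot 4, the array becomes [4, 6, 20, 18, 9, 30, 26, 7, 21]. The pivot is placed at index 0. All elements to the left of the pivot are <= 4, and all elements to the right are > 4.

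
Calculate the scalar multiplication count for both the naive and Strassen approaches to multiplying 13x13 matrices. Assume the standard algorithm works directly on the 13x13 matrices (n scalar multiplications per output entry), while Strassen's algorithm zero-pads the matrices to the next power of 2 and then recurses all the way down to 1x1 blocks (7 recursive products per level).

Matrix multiplication for 13x13 matrices:

Strassen's algorithm requires power-of-2 dimensions. Pad 13x13 to 16x16 (next power of 2).

Standard algorithm: 13^3 = 2197 multiplications
Strassen's algorithm: 7^(log2(16)) = 7^4 = 2401 multiplications
Difference: 2197 - 2401 = -204 (Strassen uses MORE here due to padding overhead — for small or just-over-power-of-2 n, padding can outweigh the per-level savings)

Standard: 2197 multiplications (13^3). Strassen: 2401 multiplications (7^4, after padding to 16x16). Strassen reduces 8 recursive multiplications to 7 at each level.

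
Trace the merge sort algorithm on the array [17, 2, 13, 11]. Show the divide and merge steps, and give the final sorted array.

Merge sort trace:

Split: [17, 2, 13, 11] -> [17, 2] and [13, 11]
  Split: [17, 2] -> [17] and [2]
  Merge: [17] + [2] -> [2, 17]
  Split: [13, 11] -> [13] and [11]
  Merge: [13] + [11] -> [11, 13]
Merge: [2, 17] + [11, 13] -> [2, 11, 13, 17]

Final sorted array: [2, 11, 13, 17]

The merge sort proceeds by recursively splitting the array and merging sorted halves.
After all merges, the sorted array is [2, 11, 13, 17].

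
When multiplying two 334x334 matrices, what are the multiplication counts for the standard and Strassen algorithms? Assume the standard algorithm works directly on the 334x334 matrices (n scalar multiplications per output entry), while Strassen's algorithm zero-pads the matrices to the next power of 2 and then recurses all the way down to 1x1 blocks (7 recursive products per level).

Matrix multiplication for 334x334 matrices:

Strassen's algorithm requires power-of-2 dimensions. Pad 334x334 to 512x512 (next power of 2).

Standard algorithm: 334^3 = 37259704 multiplications
Strassen's algorithm: 7^(log2(512)) = 7^9 = 40353607 multiplications
Difference: 37259704 - 40353607 = -3093903 (Strassen uses MORE here due to padding overhead — for small or just-over-power-of-2 n, padding can outweigh the per-level savings)

Standard: 37259704 multiplications (334^3). Strassen: 40353607 multiplications (7^9, after padding to 512x512). Strassen reduces 8 recursive multiplications to 7 at each level.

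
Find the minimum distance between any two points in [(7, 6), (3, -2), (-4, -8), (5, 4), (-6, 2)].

Computing all pairwise distances among 5 points:

d((7, 6), (3, -2)) = 8.9443
d((7, 6), (-4, -8)) = 17.8045
d((7, 6), (5, 4)) = 2.8284 <-- minimum
d((7, 6), (-6, 2)) = 13.6015
d((3, -2), (-4, -8)) = 9.2195
d((3, -2), (5, 4)) = 6.3246
d((3, -2), (-6, 2)) = 9.8489
d((-4, -8), (5, 4)) = 15.0
d((-4, -8), (-6, 2)) = 10.198
d((5, 4), (-6, 2)) = 11.1803

Closest pair: (7, 6) and (5, 4) with distance 2.8284

The closest pair is (7, 6) and (5, 4) with Euclidean distance 2.8284. For 5 points, brute-force pairwise comparison is shown above. For large n, the divide-and-conquer algorithm (sort by x, recurse on halves, check the dividing strip) achieves O(n log n).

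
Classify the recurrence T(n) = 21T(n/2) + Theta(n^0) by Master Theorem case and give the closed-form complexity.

Master Theorem for T(n) = 21T(n/2) + O(n^0):

a = 21, b = 2, c = 0
log_b(a) = log_2(21) = 4.3923

Case 1: c = 0 < log_2(21) = 4.3923
T(n) = O(n^(log_2 21))

For T(n) = 21T(n/2) + O(n^0): log_2(21) = 4.3923. This is Case 1 of the Master Theorem (c < log_b(a), work dominated by leaves), giving O(n^(log_2 21)).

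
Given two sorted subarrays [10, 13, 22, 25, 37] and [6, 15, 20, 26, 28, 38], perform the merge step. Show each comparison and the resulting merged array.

Merging process:

Compare 10 vs 6: take 6 from right. Merged: [6]
Compare 10 vs 15: take 10 from left. Merged: [6, 10]
Compare 13 vs 15: take 13 from left. Merged: [6, 10, 13]
Compare 22 vs 15: take 15 from right. Merged: [6, 10, 13, 15]
Compare 22 vs 20: take 20 from right. Merged: [6, 10, 13, 15, 20]
Compare 22 vs 26: take 22 from left. Merged: [6, 10, 13, 15, 20, 22]
Compare 25 vs 26: take 25 from left. Merged: [6, 10, 13, 15, 20, 22, 25]
Compare 37 vs 26: take 26 from right. Merged: [6, 10, 13, 15, 20, 22, 25, 26]
Compare 37 vs 28: take 28 from right. Merged: [6, 10, 13, 15, 20, 22, 25, 26, 28]
Compare 37 vs 38: take 37 from left. Merged: [6, 10, 13, 15, 20, 22, 25, 26, 28, 37]
Append remaining from right: [38]. Merged: [6, 10, 13, 15, 20, 22, 25, 26, 28, 37, 38]

Final merged array: [6, 10, 13, 15, 20, 22, 25, 26, 28, 37, 38]
Total comparisons: 10

The merged array is [6, 10, 13, 15, 20, 22, 25, 26, 28, 37, 38], requiring 10 comparisons. The merge step runs in O(n) time where n is the total number of elements.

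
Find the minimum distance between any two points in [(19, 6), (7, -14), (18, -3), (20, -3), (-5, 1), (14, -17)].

Computing all pairwise distances among 6 points:

d((19, 6), (7, -14)) = 23.3238
d((19, 6), (18, -3)) = 9.0554
d((19, 6), (20, -3)) = 9.0554
d((19, 6), (-5, 1)) = 24.5153
d((19, 6), (14, -17)) = 23.5372
d((7, -14), (18, -3)) = 15.5563
d((7, -14), (20, -3)) = 17.0294
d((7, -14), (-5, 1)) = 19.2094
d((7, -14), (14, -17)) = 7.6158
d((18, -3), (20, -3)) = 2.0 <-- minimum
d((18, -3), (-5, 1)) = 23.3452
d((18, -3), (14, -17)) = 14.5602
d((20, -3), (-5, 1)) = 25.318
d((20, -3), (14, -17)) = 15.2315
d((-5, 1), (14, -17)) = 26.1725

Closest pair: (18, -3) and (20, -3) with distance 2.0

The closest pair is (18, -3) and (20, -3) with Euclidean distance 2.0. For 6 points, brute-force pairwise comparison is shown above. For large n, the divide-and-conquer algorithm (sort by x, recurse on halves, check the dividing strip) achieves O(n log n).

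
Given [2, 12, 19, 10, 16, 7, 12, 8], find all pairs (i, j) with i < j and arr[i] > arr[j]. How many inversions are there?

Finding inversions in [2, 12, 19, 10, 16, 7, 12, 8]:

(1, 3): arr[1]=12 > arr[3]=10
(1, 5): arr[1]=12 > arr[5]=7
(1, 7): arr[1]=12 > arr[7]=8
(2, 3): arr[2]=19 > arr[3]=10
(2, 4): arr[2]=19 > arr[4]=16
(2, 5): arr[2]=19 > arr[5]=7
(2, 6): arr[2]=19 > arr[6]=12
(2, 7): arr[2]=19 > arr[7]=8
(3, 5): arr[3]=10 > arr[5]=7
(3, 7): arr[3]=10 > arr[7]=8
(4, 5): arr[4]=16 > arr[5]=7
(4, 6): arr[4]=16 > arr[6]=12
(4, 7): arr[4]=16 > arr[7]=8
(6, 7): arr[6]=12 > arr[7]=8

Total inversions: 14

The array has 14 inversion(s): (1,3), (1,5), (1,7), (2,3), (2,4), (2,5), (2,6), (2,7), (3,5), (3,7), (4,5), (4,6), (4,7), (6,7). Each pair (i,j) satisfies i < j and arr[i] > arr[j].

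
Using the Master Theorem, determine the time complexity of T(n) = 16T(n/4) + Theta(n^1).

Master Theorem for T(n) = 16T(n/4) + O(n^1):

a = 16, b = 4, c = 1
log_b(a) = log_4(16) = 2.0000

Case 1: c = 1 < log_4(16) = 2.0000
T(n) = O(n^(log_4 16)) = O(n^2)

For T(n) = 16T(n/4) + O(n^1): log_4(16) = 2.0000. This is Case 1 of the Master Theorem (c < log_b(a), work dominated by leaves), giving O(n^2).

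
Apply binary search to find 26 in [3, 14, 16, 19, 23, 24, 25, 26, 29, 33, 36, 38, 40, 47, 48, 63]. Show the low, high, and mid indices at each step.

Binary search for 26 in [3, 14, 16, 19, 23, 24, 25, 26, 29, 33, 36, 38, 40, 47, 48, 63]:

lo=0, hi=15, mid=7, arr[mid]=26 -> Found target at index 7!

Binary search finds 26 at index 7 after 1 comparisons. The search repeatedly halves the search space by comparing with the middle element.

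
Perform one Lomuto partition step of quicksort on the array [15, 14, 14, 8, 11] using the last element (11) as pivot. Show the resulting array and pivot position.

Lomuto partition with pivot = 11:

Initial array: [15, 14, 14, 8, 11]

arr[0]=15 > 11: no swap
arr[1]=14 > 11: no swap
arr[2]=14 > 11: no swap
arr[3]=8 <= 11: swap with position 0, array becomes [8, 14, 14, 15, 11]

Place pivot at position 1: [8, 11, 14, 15, 14]
Pivot position: 1

After partitioning with pivot 11, the array becomes [8, 11, 14, 15, 14]. The pivot is placed at index 1. All elements to the left of the pivot are <= 11, and all elements to the right are > 11.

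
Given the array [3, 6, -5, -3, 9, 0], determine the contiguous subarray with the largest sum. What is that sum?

Using Kadane's algorithm on [3, 6, -5, -3, 9, 0]:

Scanning through the array:
Position 1 (value 6): max_ending_here = 9, max_so_far = 9
Position 2 (value -5): max_ending_here = 4, max_so_far = 9
Position 3 (value -3): max_ending_here = 1, max_so_far = 9
Position 4 (value 9): max_ending_here = 10, max_so_far = 10
Position 5 (value 0): max_ending_here = 10, max_so_far = 10

Maximum subarray: [3, 6, -5, -3, 9]
Maximum sum: 10

The maximum subarray is [3, 6, -5, -3, 9] with sum 10. This subarray runs from index 0 to index 4.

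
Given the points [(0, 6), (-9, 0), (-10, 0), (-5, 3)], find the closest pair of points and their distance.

Computing all pairwise distances among 4 points:

d((0, 6), (-9, 0)) = 10.8167
d((0, 6), (-10, 0)) = 11.6619
d((0, 6), (-5, 3)) = 5.831
d((-9, 0), (-10, 0)) = 1.0 <-- minimum
d((-9, 0), (-5, 3)) = 5.0
d((-10, 0), (-5, 3)) = 5.831

Closest pair: (-9, 0) and (-10, 0) with distance 1.0

The closest pair is (-9, 0) and (-10, 0) with Euclidean distance 1.0. For 4 points, brute-force pairwise comparison is shown above. For large n, the divide-and-conquer algorithm (sort by x, recurse on halves, check the dividing strip) achieves O(n log n).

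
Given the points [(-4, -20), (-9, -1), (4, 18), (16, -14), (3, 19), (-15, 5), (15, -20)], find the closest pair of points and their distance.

Computing all pairwise distances among 7 points:

d((-4, -20), (-9, -1)) = 19.6469
d((-4, -20), (4, 18)) = 38.833
d((-4, -20), (16, -14)) = 20.8806
d((-4, -20), (3, 19)) = 39.6232
d((-4, -20), (-15, 5)) = 27.313
d((-4, -20), (15, -20)) = 19.0
d((-9, -1), (4, 18)) = 23.0217
d((-9, -1), (16, -14)) = 28.178
d((-9, -1), (3, 19)) = 23.3238
d((-9, -1), (-15, 5)) = 8.4853
d((-9, -1), (15, -20)) = 30.6105
d((4, 18), (16, -14)) = 34.176
d((4, 18), (3, 19)) = 1.4142 <-- minimum
d((4, 18), (-15, 5)) = 23.0217
d((4, 18), (15, -20)) = 39.5601
d((16, -14), (3, 19)) = 35.4683
d((16, -14), (-15, 5)) = 36.3593
d((16, -14), (15, -20)) = 6.0828
d((3, 19), (-15, 5)) = 22.8035
d((3, 19), (15, -20)) = 40.8044
d((-15, 5), (15, -20)) = 39.0512

Closest pair: (4, 18) and (3, 19) with distance 1.4142

The closest pair is (4, 18) and (3, 19) with Euclidean distance 1.4142. For 7 points, brute-force pairwise comparison is shown above. For large n, the divide-and-conquer algorithm (sort by x, recurse on halves, check the dividing strip) achieves O(n log n).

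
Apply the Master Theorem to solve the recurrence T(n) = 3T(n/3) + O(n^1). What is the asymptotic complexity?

Master Theorem for T(n) = 3T(n/3) + O(n^1):

a = 3, b = 3, c = 1
log_b(a) = log_3(3) = 1.0000

Case 2: c = 1 = log_3(3) = 1.0000
T(n) = O(n^1 log n) = O(n log n)

For T(n) = 3T(n/3) + O(n^1): log_3(3) = 1.0000. This is Case 2 of the Master Theorem (c = log_b(a), equal work at all levels), giving O(n log n).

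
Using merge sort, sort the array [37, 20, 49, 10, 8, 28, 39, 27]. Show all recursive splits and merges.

Merge sort trace:

Split: [37, 20, 49, 10, 8, 28, 39, 27] -> [37, 20, 49, 10] and [8, 28, 39, 27]
  Split: [37, 20, 49, 10] -> [37, 20] and [49, 10]
    Split: [37, 20] -> [37] and [20]
    Merge: [37] + [20] -> [20, 37]
    Split: [49, 10] -> [49] and [10]
    Merge: [49] + [10] -> [10, 49]
  Merge: [20, 37] + [10, 49] -> [10, 20, 37, 49]
  Split: [8, 28, 39, 27] -> [8, 28] and [39, 27]
    Split: [8, 28] -> [8] and [28]
    Merge: [8] + [28] -> [8, 28]
    Split: [39, 27] -> [39] and [27]
    Merge: [39] + [27] -> [27, 39]
  Merge: [8, 28] + [27, 39] -> [8, 27, 28, 39]
Merge: [10, 20, 37, 49] + [8, 27, 28, 39] -> [8, 10, 20, 27, 28, 37, 39, 49]

Final sorted array: [8, 10, 20, 27, 28, 37, 39, 49]

The merge sort proceeds by recursively splitting the array and merging sorted halves.
After all merges, the sorted array is [8, 10, 20, 27, 28, 37, 39, 49].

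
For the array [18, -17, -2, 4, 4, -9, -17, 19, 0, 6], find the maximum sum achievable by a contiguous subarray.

Using Kadane's algorithm on [18, -17, -2, 4, 4, -9, -17, 19, 0, 6]:

Scanning through the array:
Position 1 (value -17): max_ending_here = 1, max_so_far = 18
Position 2 (value -2): max_ending_here = -1, max_so_far = 18
Position 3 (value 4): max_ending_here = 4, max_so_far = 18
Position 4 (value 4): max_ending_here = 8, max_so_far = 18
Position 5 (value -9): max_ending_here = -1, max_so_far = 18
Position 6 (value -17): max_ending_here = -17, max_so_far = 18
Position 7 (value 19): max_ending_here = 19, max_so_far = 19
Position 8 (value 0): max_ending_here = 19, max_so_far = 19
Position 9 (value 6): max_ending_here = 25, max_so_far = 25

Maximum subarray: [19, 0, 6]
Maximum sum: 25

The maximum subarray is [19, 0, 6] with sum 25. This subarray runs from index 7 to index 9.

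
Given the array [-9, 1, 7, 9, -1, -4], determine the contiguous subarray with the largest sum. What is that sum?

Using Kadane's algorithm on [-9, 1, 7, 9, -1, -4]:

Scanning through the array:
Position 1 (value 1): max_ending_here = 1, max_so_far = 1
Position 2 (value 7): max_ending_here = 8, max_so_far = 8
Position 3 (value 9): max_ending_here = 17, max_so_far = 17
Position 4 (value -1): max_ending_here = 16, max_so_far = 17
Position 5 (value -4): max_ending_here = 12, max_so_far = 17

Maximum subarray: [1, 7, 9]
Maximum sum: 17

The maximum subarray is [1, 7, 9] with sum 17. This subarray runs from index 1 to index 3.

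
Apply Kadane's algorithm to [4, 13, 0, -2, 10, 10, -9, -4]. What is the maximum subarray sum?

Using Kadane's algorithm on [4, 13, 0, -2, 10, 10, -9, -4]:

Scanning through the array:
Position 1 (value 13): max_ending_here = 17, max_so_far = 17
Position 2 (value 0): max_ending_here = 17, max_so_far = 17
Position 3 (value -2): max_ending_here = 15, max_so_far = 17
Position 4 (value 10): max_ending_here = 25, max_so_far = 25
Position 5 (value 10): max_ending_here = 35, max_so_far = 35
Position 6 (value -9): max_ending_here = 26, max_so_far = 35
Position 7 (value -4): max_ending_here = 22, max_so_far = 35

Maximum subarray: [4, 13, 0, -2, 10, 10]
Maximum sum: 35

The maximum subarray is [4, 13, 0, -2, 10, 10] with sum 35. This subarray runs from index 0 to index 5.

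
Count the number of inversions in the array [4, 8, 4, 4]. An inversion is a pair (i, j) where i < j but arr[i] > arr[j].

Finding inversions in [4, 8, 4, 4]:

(1, 2): arr[1]=8 > arr[2]=4
(1, 3): arr[1]=8 > arr[3]=4

Total inversions: 2

The array has 2 inversion(s): (1,2), (1,3). Each pair (i,j) satisfies i < j and arr[i] > arr[j].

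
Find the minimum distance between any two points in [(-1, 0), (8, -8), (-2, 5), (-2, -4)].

Computing all pairwise distances among 4 points:

d((-1, 0), (8, -8)) = 12.0416
d((-1, 0), (-2, 5)) = 5.099
d((-1, 0), (-2, -4)) = 4.1231 <-- minimum
d((8, -8), (-2, 5)) = 16.4012
d((8, -8), (-2, -4)) = 10.7703
d((-2, 5), (-2, -4)) = 9.0

Closest pair: (-1, 0) and (-2, -4) with distance 4.1231

The closest pair is (-1, 0) and (-2, -4) with Euclidean distance 4.1231. For 4 points, brute-force pairwise comparison is shown above. For large n, the divide-and-conquer algorithm (sort by x, recurse on halves, check the dividing strip) achieves O(n log n).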